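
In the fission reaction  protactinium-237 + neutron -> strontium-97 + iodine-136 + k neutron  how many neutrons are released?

5

Conserve mass number: 238 = 97 + 136 + k, so k = 238 − 233 = 5.
Check atomic number: 91 = 38 + 53 + 0 = 91. ✓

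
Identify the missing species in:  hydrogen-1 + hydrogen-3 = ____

Conserve mass number: 1 + 3 = A, so A = 4.
Conserve atomic number: 1 + 1 = Z, so Z = 2.
A = 4 and Z = 2 is helium-4 — an alpha particle.

He-4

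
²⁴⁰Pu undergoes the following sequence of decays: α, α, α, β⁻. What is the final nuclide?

Ac-228

Start: (A, Z) = (240, 94).
After α: (236, 92).
After α: (232, 90).
After α: (228, 88).
After β⁻: (228, 89).
Z = 89 is actinium.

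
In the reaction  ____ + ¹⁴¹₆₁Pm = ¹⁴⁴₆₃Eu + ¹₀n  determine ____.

alpha particle

Conserve mass number: A + 141 = 144 + 1, so A = 4.
Conserve atomic number: Z + 61 = 63 + 0, so Z = 2.
A = 4 and Z = 2 is ⁴₂He — an alpha particle.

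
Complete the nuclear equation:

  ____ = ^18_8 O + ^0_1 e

Conserve mass number: A = 18 + 0, so A = 18.
Conserve atomic number: Z = 8 + 1, so Z = 9.
Z = 9 is fluorine, so the species is ^18_9 F.

F-18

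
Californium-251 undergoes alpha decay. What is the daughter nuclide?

Alpha decay: mass number changes by -4, atomic number by -2.
A: 251 − 4 = 247; Z: 98 − 2 = 96.
Z = 96 is curium, so the daughter is curium-247.

Cm-247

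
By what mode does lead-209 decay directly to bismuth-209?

beta-minus decay

ΔA = 209 − 209 = 0; ΔZ = 83 − 82 = +1.
A is unchanged and Z rises by 1 — a neutron has become a proton (β⁻ decay).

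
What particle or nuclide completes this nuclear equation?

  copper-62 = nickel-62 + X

Conserve mass number: 62 = 62 + A, so A = 0.
Conserve atomic number: 29 = 28 + Z, so Z = 1.
A = 0 and Z = 1 is e⁺ — a positron.

positron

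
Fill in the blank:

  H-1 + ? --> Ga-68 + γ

Conserve mass number: 1 + A = 68 + 0, so A = 67.
Conserve atomic number: 1 + Z = 31 + 0, so Z = 30.
Z = 30 is zinc, so the species is Zn-67.

Zn-67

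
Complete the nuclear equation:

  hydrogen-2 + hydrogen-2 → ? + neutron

He-3

Conserve mass number: 2 + 2 = A + 1, so A = 3.
Conserve atomic number: 1 + 1 = Z + 0, so Z = 2.
Z = 2 is helium, so the species is helium-3.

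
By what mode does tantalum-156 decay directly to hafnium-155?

proton emission

ΔA = 155 − 156 = -1; ΔZ = 72 − 73 = -1.
A drops by 1 and Z drops by 1 — a proton was emitted.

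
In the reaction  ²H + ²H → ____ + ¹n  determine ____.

He-3

Conserve mass number: 2 + 2 = A + 1, so A = 3.
Conserve atomic number: 1 + 1 = Z + 0, so Z = 2.
Z = 2 is helium, so the species is ³He.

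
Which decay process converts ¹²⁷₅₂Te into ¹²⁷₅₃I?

beta-minus decay

ΔA = 127 − 127 = 0; ΔZ = 53 − 52 = +1.
A is unchanged and Z rises by 1 — a neutron has become a proton (β⁻ decay).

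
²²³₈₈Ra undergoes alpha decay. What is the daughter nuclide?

Rn-219

Alpha decay: mass number changes by -4, atomic number by -2.
A: 223 − 4 = 219; Z: 88 − 2 = 86.
Z = 86 is radon, so the daughter is ²¹⁹₈₆Rn.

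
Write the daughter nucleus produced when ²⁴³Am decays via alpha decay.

Np-239

Alpha decay: mass number changes by -4, atomic number by -2.
A: 243 − 4 = 239; Z: 95 − 2 = 93.
Z = 93 is neptunium, so the daughter is ²³⁹Np.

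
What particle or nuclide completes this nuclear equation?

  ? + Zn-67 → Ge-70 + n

Conserve mass number: A + 67 = 70 + 1, so A = 4.
Conserve atomic number: Z + 30 = 32 + 0, so Z = 2.
A = 4 and Z = 2 is He-4 — an alpha particle.

alpha particle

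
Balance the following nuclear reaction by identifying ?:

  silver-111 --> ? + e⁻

Conserve mass number: 111 = A + 0, so A = 111.
Conserve atomic number: 47 = Z − 1, so Z = 48.
Z = 48 is cadmium, so the species is cadmium-111.

Cd-111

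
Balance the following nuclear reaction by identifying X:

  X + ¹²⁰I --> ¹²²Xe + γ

deuteron

Conserve mass number: A + 120 = 122 + 0, so A = 2.
Conserve atomic number: Z + 53 = 54 + 0, so Z = 1.
A = 2 and Z = 1 is ²H — a deuteron.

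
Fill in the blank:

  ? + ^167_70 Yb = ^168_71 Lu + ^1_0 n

Conserve mass number: A + 167 = 168 + 1, so A = 2.
Conserve atomic number: Z + 70 = 71 + 0, so Z = 1.
A = 2 and Z = 1 is ^2_1 H — a deuteron.

deuteron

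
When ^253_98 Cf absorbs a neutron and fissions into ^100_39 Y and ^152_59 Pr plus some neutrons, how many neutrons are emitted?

2

Conserve mass number: 254 = 100 + 152 + k, so k = 254 − 252 = 2.
Check atomic number: 98 = 39 + 59 + 0 = 98. ✓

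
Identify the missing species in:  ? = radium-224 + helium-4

Conserve mass number: A = 224 + 4, so A = 228.
Conserve atomic number: Z = 88 + 2, so Z = 90.
Z = 90 is thorium, so the species is thorium-228.

Th-228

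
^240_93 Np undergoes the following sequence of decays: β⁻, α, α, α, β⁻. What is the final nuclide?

Ac-228

Start: (A, Z) = (240, 93).
After β⁻: (240, 94).
After α: (236, 92).
After α: (232, 90).
After α: (228, 88).
After β⁻: (228, 89).
Z = 89 is actinium.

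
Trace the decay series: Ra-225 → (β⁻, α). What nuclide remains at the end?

Start: (A, Z) = (225, 88).
After β⁻: (225, 89).
After α: (221, 87).
Z = 87 is francium.

Fr-221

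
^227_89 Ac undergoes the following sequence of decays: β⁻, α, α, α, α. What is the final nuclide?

Pb-211

Start: (A, Z) = (227, 89).
After β⁻: (227, 90).
After α: (223, 88).
After α: (219, 86).
After α: (215, 84).
After α: (211, 82).
Z = 82 is lead.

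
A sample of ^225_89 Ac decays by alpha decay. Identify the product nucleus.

Fr-221

Alpha decay: mass number changes by -4, atomic number by -2.
A: 225 − 4 = 221; Z: 89 − 2 = 87.
Z = 87 is francium, so the daughter is ^221_87 Fr.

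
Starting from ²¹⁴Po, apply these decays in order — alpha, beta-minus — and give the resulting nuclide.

Bi-210

Start: (A, Z) = (214, 84).
After α: (210, 82).
After β⁻: (210, 83).
Z = 83 is bismuth.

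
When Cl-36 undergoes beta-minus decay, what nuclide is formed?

Ar-36

Beta-minus decay: mass number changes by +0, atomic number by +1.
A: 36 = 36; Z: 17 + 1 = 18.
Z = 18 is argon, so the daughter is Ar-36.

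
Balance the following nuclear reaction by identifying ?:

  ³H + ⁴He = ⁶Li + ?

Conserve mass number: 3 + 4 = 6 + A, so A = 1.
Conserve atomic number: 1 + 2 = 3 + Z, so Z = 0.
A = 1 and Z = 0 is ¹n — a neutron.

neutron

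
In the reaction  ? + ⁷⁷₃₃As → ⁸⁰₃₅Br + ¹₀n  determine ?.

Conserve mass number: A + 77 = 80 + 1, so A = 4.
Conserve atomic number: Z + 33 = 35 + 0, so Z = 2.
A = 4 and Z = 2 is ⁴₂He — an alpha particle.

alpha particle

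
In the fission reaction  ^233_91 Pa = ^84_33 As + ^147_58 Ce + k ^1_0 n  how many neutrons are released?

Conserve mass number: 233 = 84 + 147 + k, so k = 233 − 231 = 2.
Check atomic number: 91 = 33 + 58 + 0 = 91. ✓

2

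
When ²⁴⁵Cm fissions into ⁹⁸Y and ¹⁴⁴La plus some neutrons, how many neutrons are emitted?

Conserve mass number: 245 = 98 + 144 + k, so k = 245 − 242 = 3.
Check atomic number: 96 = 39 + 57 + 0 = 96. ✓

3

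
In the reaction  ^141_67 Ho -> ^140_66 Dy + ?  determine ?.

Conserve mass number: 141 = 140 + A, so A = 1.
Conserve atomic number: 67 = 66 + Z, so Z = 1.
A = 1 and Z = 1 is ^1_1 H — a proton.

proton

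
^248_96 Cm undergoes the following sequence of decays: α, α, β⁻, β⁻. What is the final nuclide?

Start: (A, Z) = (248, 96).
After α: (244, 94).
After α: (240, 92).
After β⁻: (240, 93).
After β⁻: (240, 94).
Z = 94 is plutonium.

Pu-240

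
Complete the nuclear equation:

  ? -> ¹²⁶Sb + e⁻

Sn-126

Conserve mass number: A = 126 + 0, so A = 126.
Conserve atomic number: Z = 51 − 1, so Z = 50.
Z = 50 is tin, so the species is ¹²⁶Sn.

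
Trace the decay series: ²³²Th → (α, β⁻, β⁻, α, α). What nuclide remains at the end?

Start: (A, Z) = (232, 90).
After α: (228, 88).
After β⁻: (228, 89).
After β⁻: (228, 90).
After α: (224, 88).
After α: (220, 86).
Z = 86 is radon.

Rn-220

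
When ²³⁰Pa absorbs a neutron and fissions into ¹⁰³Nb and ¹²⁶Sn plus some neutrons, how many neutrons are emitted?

2

Conserve mass number: 231 = 103 + 126 + k, so k = 231 − 229 = 2.
Check atomic number: 91 = 41 + 50 + 0 = 91. ✓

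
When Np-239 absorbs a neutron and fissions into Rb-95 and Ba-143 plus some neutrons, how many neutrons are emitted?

Conserve mass number: 240 = 95 + 143 + k, so k = 240 − 238 = 2.
Check atomic number: 93 = 37 + 56 + 0 = 93. ✓

2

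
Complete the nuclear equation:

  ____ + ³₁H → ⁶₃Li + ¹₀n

Conserve mass number: A + 3 = 6 + 1, so A = 4.
Conserve atomic number: Z + 1 = 3 + 0, so Z = 2.
A = 4 and Z = 2 is ⁴₂He — an alpha particle.

alpha particle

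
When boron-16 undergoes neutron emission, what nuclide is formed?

B-15

Neutron emission: mass number changes by -1, atomic number by +0.
A: 16 − 1 = 15; Z: 5 = 5.
Z = 5 is boron, so the daughter is boron-15.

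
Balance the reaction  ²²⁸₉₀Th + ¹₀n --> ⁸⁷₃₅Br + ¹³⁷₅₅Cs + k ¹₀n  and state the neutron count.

5

Conserve mass number: 229 = 87 + 137 + k, so k = 229 − 224 = 5.
Check atomic number: 90 = 35 + 55 + 0 = 90. ✓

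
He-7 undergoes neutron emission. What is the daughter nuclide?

He-6

Neutron emission: mass number changes by -1, atomic number by +0.
A: 7 − 1 = 6; Z: 2 = 2.
Z = 2 is helium, so the daughter is He-6.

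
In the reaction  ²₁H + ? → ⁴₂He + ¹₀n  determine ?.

Conserve mass number: 2 + A = 4 + 1, so A = 3.
Conserve atomic number: 1 + Z = 2 + 0, so Z = 1.
A = 3 and Z = 1 is ³₁H — a triton.

triton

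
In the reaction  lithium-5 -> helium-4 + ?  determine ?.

proton

Conserve mass number: 5 = 4 + A, so A = 1.
Conserve atomic number: 3 = 2 + Z, so Z = 1.
A = 1 and Z = 1 is hydrogen-1 — a proton.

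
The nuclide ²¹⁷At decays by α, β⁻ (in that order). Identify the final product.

Po-213

Start: (A, Z) = (217, 85).
After α: (213, 83).
After β⁻: (213, 84).
Z = 84 is polonium.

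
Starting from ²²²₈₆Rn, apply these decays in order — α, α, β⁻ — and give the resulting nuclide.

Bi-214

Start: (A, Z) = (222, 86).
After α: (218, 84).
After α: (214, 82).
After β⁻: (214, 83).
Z = 83 is bismuth.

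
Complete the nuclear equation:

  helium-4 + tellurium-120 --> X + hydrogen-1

I-123

Conserve mass number: 4 + 120 = A + 1, so A = 123.
Conserve atomic number: 2 + 52 = Z + 1, so Z = 53.
Z = 53 is iodine, so the species is iodine-123.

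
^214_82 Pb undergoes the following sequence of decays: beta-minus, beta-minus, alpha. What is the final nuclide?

Pb-210

Start: (A, Z) = (214, 82).
After β⁻: (214, 83).
After β⁻: (214, 84).
After α: (210, 82).
Z = 82 is lead.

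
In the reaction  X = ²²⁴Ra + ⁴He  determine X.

Conserve mass number: A = 224 + 4, so A = 228.
Conserve atomic number: Z = 88 + 2, so Z = 90.
Z = 90 is thorium, so the species is ²²⁸Th.

Th-228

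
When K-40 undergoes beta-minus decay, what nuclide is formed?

Beta-minus decay: mass number changes by +0, atomic number by +1.
A: 40 = 40; Z: 19 + 1 = 20.
Z = 20 is calcium, so the daughter is Ca-40.

Ca-40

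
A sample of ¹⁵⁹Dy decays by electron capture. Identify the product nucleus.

Electron capture: mass number changes by +0, atomic number by -1.
A: 159 = 159; Z: 66 − 1 = 65.
Z = 65 is terbium, so the daughter is ¹⁵⁹Tb.

Tb-159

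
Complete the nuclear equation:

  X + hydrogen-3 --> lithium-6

He-3

Conserve mass number: A + 3 = 6, so A = 3.
Conserve atomic number: Z + 1 = 3, so Z = 2.
Z = 2 is helium, so the species is helium-3.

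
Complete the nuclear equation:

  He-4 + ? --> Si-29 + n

Mg-26

Conserve mass number: 4 + A = 29 + 1, so A = 26.
Conserve atomic number: 2 + Z = 14 + 0, so Z = 12.
Z = 12 is magnesium, so the species is Mg-26.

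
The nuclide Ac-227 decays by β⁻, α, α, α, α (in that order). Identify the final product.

Pb-211

Start: (A, Z) = (227, 89).
After β⁻: (227, 90).
After α: (223, 88).
After α: (219, 86).
After α: (215, 84).
After α: (211, 82).
Z = 82 is lead.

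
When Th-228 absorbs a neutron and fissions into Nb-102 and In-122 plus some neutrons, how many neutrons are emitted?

Conserve mass number: 229 = 102 + 122 + k, so k = 229 − 224 = 5.
Check atomic number: 90 = 41 + 49 + 0 = 90. ✓

5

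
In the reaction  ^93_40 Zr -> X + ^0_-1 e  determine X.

Conserve mass number: 93 = A + 0, so A = 93.
Conserve atomic number: 40 = Z − 1, so Z = 41.
Z = 41 is niobium, so the species is ^93_41 Nb.

Nb-93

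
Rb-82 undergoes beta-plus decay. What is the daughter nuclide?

Kr-82

Beta-plus decay: mass number changes by +0, atomic number by -1.
A: 82 = 82; Z: 37 − 1 = 36.
Z = 36 is krypton, so the daughter is Kr-82.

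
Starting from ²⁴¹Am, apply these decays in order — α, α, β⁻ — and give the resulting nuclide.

U-233

Start: (A, Z) = (241, 95).
After α: (237, 93).
After α: (233, 91).
After β⁻: (233, 92).
Z = 92 is uranium.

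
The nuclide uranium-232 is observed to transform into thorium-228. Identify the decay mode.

ΔA = 228 − 232 = -4; ΔZ = 90 − 92 = -2.
A drops by 4 and Z drops by 2 — the signature of alpha emission.

alpha decay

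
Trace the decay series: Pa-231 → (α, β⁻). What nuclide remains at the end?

Start: (A, Z) = (231, 91).
After α: (227, 89).
After β⁻: (227, 90).
Z = 90 is thorium.

Th-227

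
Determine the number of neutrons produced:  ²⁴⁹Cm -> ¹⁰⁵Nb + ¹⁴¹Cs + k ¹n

3

Conserve mass number: 249 = 105 + 141 + k, so k = 249 − 246 = 3.
Check atomic number: 96 = 41 + 55 + 0 = 96. ✓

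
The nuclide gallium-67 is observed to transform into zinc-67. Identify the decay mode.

ΔA = 67 − 67 = 0; ΔZ = 30 − 31 = -1.
A is unchanged and Z drops by 1 — a proton has become a neutron (β⁺ emission or electron capture).

beta-plus decay or electron capture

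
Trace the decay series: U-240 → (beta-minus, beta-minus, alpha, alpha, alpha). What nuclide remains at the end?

Ra-228

Start: (A, Z) = (240, 92).
After β⁻: (240, 93).
After β⁻: (240, 94).
After α: (236, 92).
After α: (232, 90).
After α: (228, 88).
Z = 88 is radium.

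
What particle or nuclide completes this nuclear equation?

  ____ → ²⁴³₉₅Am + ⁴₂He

Conserve mass number: A = 243 + 4, so A = 247.
Conserve atomic number: Z = 95 + 2, so Z = 97.
Z = 97 is berkelium, so the species is ²⁴⁷₉₇Bk.

Bk-247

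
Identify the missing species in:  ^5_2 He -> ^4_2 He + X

Conserve mass number: 5 = 4 + A, so A = 1.
Conserve atomic number: 2 = 2 + Z, so Z = 0.
A = 1 and Z = 0 is ^1_0 n — a neutron.

neutron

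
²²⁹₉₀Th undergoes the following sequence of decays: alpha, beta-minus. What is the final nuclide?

Ac-225

Start: (A, Z) = (229, 90).
After α: (225, 88).
After β⁻: (225, 89).
Z = 89 is actinium.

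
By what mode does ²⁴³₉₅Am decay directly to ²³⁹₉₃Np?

alpha decay

ΔA = 239 − 243 = -4; ΔZ = 93 − 95 = -2.
A drops by 4 and Z drops by 2 — the signature of alpha emission.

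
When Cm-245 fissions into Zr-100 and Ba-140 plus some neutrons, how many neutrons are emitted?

Conserve mass number: 245 = 100 + 140 + k, so k = 245 − 240 = 5.
Check atomic number: 96 = 40 + 56 + 0 = 96. ✓

5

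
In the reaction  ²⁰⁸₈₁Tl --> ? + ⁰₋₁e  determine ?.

Conserve mass number: 208 = A + 0, so A = 208.
Conserve atomic number: 81 = Z − 1, so Z = 82.
Z = 82 is lead, so the species is ²⁰⁸₈₂Pb.

Pb-208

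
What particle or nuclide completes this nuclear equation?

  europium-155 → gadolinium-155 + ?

Conserve mass number: 155 = 155 + A, so A = 0.
Conserve atomic number: 63 = 64 + Z, so Z = -1.
A = 0 and Z = -1 is e⁻ — a beta-minus particle.

beta-minus particle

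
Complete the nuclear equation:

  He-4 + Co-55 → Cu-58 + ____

neutron

Conserve mass number: 4 + 55 = 58 + A, so A = 1.
Conserve atomic number: 2 + 27 = 29 + Z, so Z = 0.
A = 1 and Z = 0 is n — a neutron.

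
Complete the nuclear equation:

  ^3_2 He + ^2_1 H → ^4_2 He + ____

Conserve mass number: 3 + 2 = 4 + A, so A = 1.
Conserve atomic number: 2 + 1 = 2 + Z, so Z = 1.
A = 1 and Z = 1 is ^1_1 H — a proton.

proton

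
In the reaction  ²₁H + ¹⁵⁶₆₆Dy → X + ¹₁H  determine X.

Conserve mass number: 2 + 156 = A + 1, so A = 157.
Conserve atomic number: 1 + 66 = Z + 1, so Z = 66.
Z = 66 is dysprosium, so the species is ¹⁵⁷₆₆Dy.

Dy-157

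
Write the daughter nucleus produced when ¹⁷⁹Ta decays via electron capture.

Electron capture: mass number changes by +0, atomic number by -1.
A: 179 = 179; Z: 73 − 1 = 72.
Z = 72 is hafnium, so the daughter is ¹⁷⁹Hf.

Hf-179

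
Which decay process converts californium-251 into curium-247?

alpha decay

ΔA = 247 − 251 = -4; ΔZ = 96 − 98 = -2.
A drops by 4 and Z drops by 2 — the signature of alpha emission.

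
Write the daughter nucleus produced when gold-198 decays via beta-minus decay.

Beta-minus decay: mass number changes by +0, atomic number by +1.
A: 198 = 198; Z: 79 + 1 = 80.
Z = 80 is mercury, so the daughter is mercury-198.

Hg-198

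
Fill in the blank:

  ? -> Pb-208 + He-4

Po-212

Conserve mass number: A = 208 + 4, so A = 212.
Conserve atomic number: Z = 82 + 2, so Z = 84.
Z = 84 is polonium, so the species is Po-212.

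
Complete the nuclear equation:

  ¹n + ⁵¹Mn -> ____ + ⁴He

Conserve mass number: 1 + 51 = A + 4, so A = 48.
Conserve atomic number: 0 + 25 = Z + 2, so Z = 23.
Z = 23 is vanadium, so the species is ⁴⁸V.

V-48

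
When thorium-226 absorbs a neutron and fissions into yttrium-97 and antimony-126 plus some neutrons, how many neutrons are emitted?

4

Conserve mass number: 227 = 97 + 126 + k, so k = 227 − 223 = 4.
Check atomic number: 90 = 39 + 51 + 0 = 90. ✓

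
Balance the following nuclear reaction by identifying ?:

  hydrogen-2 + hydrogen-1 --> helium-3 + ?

Conserve mass number: 2 + 1 = 3 + A, so A = 0.
Conserve atomic number: 1 + 1 = 2 + Z, so Z = 0.
A = 0 and Z = 0 is γ — a gamma ray.

gamma ray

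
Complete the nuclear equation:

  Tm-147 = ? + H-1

Conserve mass number: 147 = A + 1, so A = 146.
Conserve atomic number: 69 = Z + 1, so Z = 68.
Z = 68 is erbium, so the species is Er-146.

Er-146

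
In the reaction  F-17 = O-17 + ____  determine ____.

positron

Conserve mass number: 17 = 17 + A, so A = 0.
Conserve atomic number: 9 = 8 + Z, so Z = 1.
A = 0 and Z = 1 is e⁺ — a positron.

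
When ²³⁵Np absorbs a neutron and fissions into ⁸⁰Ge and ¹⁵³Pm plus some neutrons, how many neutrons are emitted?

3

Conserve mass number: 236 = 80 + 153 + k, so k = 236 − 233 = 3.
Check atomic number: 93 = 32 + 61 + 0 = 93. ✓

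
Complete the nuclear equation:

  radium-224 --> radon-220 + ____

alpha particle

Conserve mass number: 224 = 220 + A, so A = 4.
Conserve atomic number: 88 = 86 + Z, so Z = 2.
A = 4 and Z = 2 is helium-4 — an alpha particle.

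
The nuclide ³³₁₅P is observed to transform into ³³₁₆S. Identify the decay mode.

beta-minus decay

ΔA = 33 − 33 = 0; ΔZ = 16 − 15 = +1.
A is unchanged and Z rises by 1 — a neutron has become a proton (β⁻ decay).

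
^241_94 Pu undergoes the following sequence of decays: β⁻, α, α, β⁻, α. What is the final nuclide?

Th-229

Start: (A, Z) = (241, 94).
After β⁻: (241, 95).
After α: (237, 93).
After α: (233, 91).
After β⁻: (233, 92).
After α: (229, 90).
Z = 90 is thorium.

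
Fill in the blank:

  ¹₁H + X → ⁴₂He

triton

Conserve mass number: 1 + A = 4, so A = 3.
Conserve atomic number: 1 + Z = 2, so Z = 1.
A = 3 and Z = 1 is ³₁H — a triton.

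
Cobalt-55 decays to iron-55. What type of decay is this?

ΔA = 55 − 55 = 0; ΔZ = 26 − 27 = -1.
A is unchanged and Z drops by 1 — a proton has become a neutron (β⁺ emission or electron capture).

beta-plus decay or electron capture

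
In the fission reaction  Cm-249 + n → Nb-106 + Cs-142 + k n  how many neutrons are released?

Conserve mass number: 250 = 106 + 142 + k, so k = 250 − 248 = 2.
Check atomic number: 96 = 41 + 55 + 0 = 96. ✓

2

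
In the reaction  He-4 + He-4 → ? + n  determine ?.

Conserve mass number: 4 + 4 = A + 1, so A = 7.
Conserve atomic number: 2 + 2 = Z + 0, so Z = 4.
Z = 4 is beryllium, so the species is Be-7.

Be-7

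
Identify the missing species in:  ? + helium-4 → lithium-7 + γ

Conserve mass number: A + 4 = 7 + 0, so A = 3.
Conserve atomic number: Z + 2 = 3 + 0, so Z = 1.
A = 3 and Z = 1 is hydrogen-3 — a triton.

triton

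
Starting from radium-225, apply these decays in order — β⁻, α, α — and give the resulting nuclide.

Start: (A, Z) = (225, 88).
After β⁻: (225, 89).
After α: (221, 87).
After α: (217, 85).
Z = 85 is astatine.

At-217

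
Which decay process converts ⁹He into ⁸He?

neutron emission

ΔA = 8 − 9 = -1; ΔZ = 2 − 2 = +0.
A drops by 1 with Z unchanged — a neutron was emitted.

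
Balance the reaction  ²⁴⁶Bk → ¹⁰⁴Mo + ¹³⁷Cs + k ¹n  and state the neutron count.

Conserve mass number: 246 = 104 + 137 + k, so k = 246 − 241 = 5.
Check atomic number: 97 = 42 + 55 + 0 = 97. ✓

5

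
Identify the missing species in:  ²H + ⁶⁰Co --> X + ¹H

Co-61

Conserve mass number: 2 + 60 = A + 1, so A = 61.
Conserve atomic number: 1 + 27 = Z + 1, so Z = 27.
Z = 27 is cobalt, so the species is ⁶¹Co.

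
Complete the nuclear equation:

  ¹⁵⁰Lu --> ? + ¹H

Yb-149

Conserve mass number: 150 = A + 1, so A = 149.
Conserve atomic number: 71 = Z + 1, so Z = 70.
Z = 70 is ytterbium, so the species is ¹⁴⁹Yb.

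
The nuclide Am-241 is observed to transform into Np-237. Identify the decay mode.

alpha decay

ΔA = 237 − 241 = -4; ΔZ = 93 − 95 = -2.
A drops by 4 and Z drops by 2 — the signature of alpha emission.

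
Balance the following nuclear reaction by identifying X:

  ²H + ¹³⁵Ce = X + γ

Pr-137

Conserve mass number: 2 + 135 = A + 0, so A = 137.
Conserve atomic number: 1 + 58 = Z + 0, so Z = 59.
Z = 59 is praseodymium, so the species is ¹³⁷Pr.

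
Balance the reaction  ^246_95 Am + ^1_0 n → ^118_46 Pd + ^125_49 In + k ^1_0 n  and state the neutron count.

4

Conserve mass number: 247 = 118 + 125 + k, so k = 247 − 243 = 4.
Check atomic number: 95 = 46 + 49 + 0 = 95. ✓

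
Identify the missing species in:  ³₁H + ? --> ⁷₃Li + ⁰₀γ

alpha particle

Conserve mass number: 3 + A = 7 + 0, so A = 4.
Conserve atomic number: 1 + Z = 3 + 0, so Z = 2.
A = 4 and Z = 2 is ⁴₂He — an alpha particle.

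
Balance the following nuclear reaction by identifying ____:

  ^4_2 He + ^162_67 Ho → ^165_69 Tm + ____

neutron

Conserve mass number: 4 + 162 = 165 + A, so A = 1.
Conserve atomic number: 2 + 67 = 69 + Z, so Z = 0.
A = 1 and Z = 0 is ^1_0 n — a neutron.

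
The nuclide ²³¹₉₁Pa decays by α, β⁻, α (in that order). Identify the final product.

Start: (A, Z) = (231, 91).
After α: (227, 89).
After β⁻: (227, 90).
After α: (223, 88).
Z = 88 is radium.

Ra-223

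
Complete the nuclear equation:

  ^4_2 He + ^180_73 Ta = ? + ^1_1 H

Conserve mass number: 4 + 180 = A + 1, so A = 183.
Conserve atomic number: 2 + 73 = Z + 1, so Z = 74.
Z = 74 is tungsten, so the species is ^183_74 W.

W-183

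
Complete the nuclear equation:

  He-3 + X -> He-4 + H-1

deuteron

Conserve mass number: 3 + A = 4 + 1, so A = 2.
Conserve atomic number: 2 + Z = 2 + 1, so Z = 1.
A = 2 and Z = 1 is H-2 — a deuteron.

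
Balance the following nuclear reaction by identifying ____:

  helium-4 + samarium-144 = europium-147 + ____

proton

Conserve mass number: 4 + 144 = 147 + A, so A = 1.
Conserve atomic number: 2 + 62 = 63 + Z, so Z = 1.
A = 1 and Z = 1 is hydrogen-1 — a proton.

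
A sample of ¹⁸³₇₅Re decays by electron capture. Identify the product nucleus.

Electron capture: mass number changes by +0, atomic number by -1.
A: 183 = 183; Z: 75 − 1 = 74.
Z = 74 is tungsten, so the daughter is ¹⁸³₇₄W.

W-183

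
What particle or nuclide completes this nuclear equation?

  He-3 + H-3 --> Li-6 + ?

gamma ray

Conserve mass number: 3 + 3 = 6 + A, so A = 0.
Conserve atomic number: 2 + 1 = 3 + Z, so Z = 0.
A = 0 and Z = 0 is γ — a gamma ray.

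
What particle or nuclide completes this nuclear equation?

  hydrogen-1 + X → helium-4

triton

Conserve mass number: 1 + A = 4, so A = 3.
Conserve atomic number: 1 + Z = 2, so Z = 1.
A = 3 and Z = 1 is hydrogen-3 — a triton.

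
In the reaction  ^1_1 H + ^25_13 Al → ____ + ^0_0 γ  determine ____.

Conserve mass number: 1 + 25 = A + 0, so A = 26.
Conserve atomic number: 1 + 13 = Z + 0, so Z = 14.
Z = 14 is silicon, so the species is ^26_14 Si.

Si-26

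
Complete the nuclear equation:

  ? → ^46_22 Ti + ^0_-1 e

Sc-46

Conserve mass number: A = 46 + 0, so A = 46.
Conserve atomic number: Z = 22 − 1, so Z = 21.
Z = 21 is scandium, so the species is ^46_21 Sc.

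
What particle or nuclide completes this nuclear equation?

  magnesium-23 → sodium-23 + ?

positron

Conserve mass number: 23 = 23 + A, so A = 0.
Conserve atomic number: 12 = 11 + Z, so Z = 1.
A = 0 and Z = 1 is e⁺ — a positron.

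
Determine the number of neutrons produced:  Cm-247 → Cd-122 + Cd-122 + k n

Conserve mass number: 247 = 122 + 122 + k, so k = 247 − 244 = 3.
Check atomic number: 96 = 48 + 48 + 0 = 96. ✓

3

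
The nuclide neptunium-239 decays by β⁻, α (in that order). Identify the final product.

U-235

Start: (A, Z) = (239, 93).
After β⁻: (239, 94).
After α: (235, 92).
Z = 92 is uranium.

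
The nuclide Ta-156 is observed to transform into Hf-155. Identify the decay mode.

proton emission

ΔA = 155 − 156 = -1; ΔZ = 72 − 73 = -1.
A drops by 1 and Z drops by 1 — a proton was emitted.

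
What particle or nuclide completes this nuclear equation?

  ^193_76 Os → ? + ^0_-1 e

Conserve mass number: 193 = A + 0, so A = 193.
Conserve atomic number: 76 = Z − 1, so Z = 77.
Z = 77 is iridium, so the species is ^193_77 Ir.

Ir-193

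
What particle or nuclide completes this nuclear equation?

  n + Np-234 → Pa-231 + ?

Conserve mass number: 1 + 234 = 231 + A, so A = 4.
Conserve atomic number: 0 + 93 = 91 + Z, so Z = 2.
A = 4 and Z = 2 is He-4 — an alpha particle.

alpha particle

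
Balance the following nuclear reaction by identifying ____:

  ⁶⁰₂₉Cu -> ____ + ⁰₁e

Conserve mass number: 60 = A + 0, so A = 60.
Conserve atomic number: 29 = Z + 1, so Z = 28.
Z = 28 is nickel, so the species is ⁶⁰₂₈Ni.

Ni-60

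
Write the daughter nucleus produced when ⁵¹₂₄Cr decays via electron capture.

Electron capture: mass number changes by +0, atomic number by -1.
A: 51 = 51; Z: 24 − 1 = 23.
Z = 23 is vanadium, so the daughter is ⁵¹₂₃V.

V-51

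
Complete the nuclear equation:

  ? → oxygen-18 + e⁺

F-18

Conserve mass number: A = 18 + 0, so A = 18.
Conserve atomic number: Z = 8 + 1, so Z = 9.
Z = 9 is fluorine, so the species is fluorine-18.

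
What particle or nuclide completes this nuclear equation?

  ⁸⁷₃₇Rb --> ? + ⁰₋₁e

Sr-87

Conserve mass number: 87 = A + 0, so A = 87.
Conserve atomic number: 37 = Z − 1, so Z = 38.
Z = 38 is strontium, so the species is ⁸⁷₃₈Sr.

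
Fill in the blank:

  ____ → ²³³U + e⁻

Conserve mass number: A = 233 + 0, so A = 233.
Conserve atomic number: Z = 92 − 1, so Z = 91.
Z = 91 is protactinium, so the species is ²³³Pa.

Pa-233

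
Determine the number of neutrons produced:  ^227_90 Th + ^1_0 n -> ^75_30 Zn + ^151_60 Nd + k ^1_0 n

2

Conserve mass number: 228 = 75 + 151 + k, so k = 228 − 226 = 2.
Check atomic number: 90 = 30 + 60 + 0 = 90. ✓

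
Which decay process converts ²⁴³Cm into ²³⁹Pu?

alpha decay

ΔA = 239 − 243 = -4; ΔZ = 94 − 96 = -2.
A drops by 4 and Z drops by 2 — the signature of alpha emission.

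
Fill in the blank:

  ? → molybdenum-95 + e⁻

Nb-95

Conserve mass number: A = 95 + 0, so A = 95.
Conserve atomic number: Z = 42 − 1, so Z = 41.
Z = 41 is niobium, so the species is niobium-95.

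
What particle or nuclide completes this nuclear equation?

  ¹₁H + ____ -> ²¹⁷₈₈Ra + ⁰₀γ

Conserve mass number: 1 + A = 217 + 0, so A = 216.
Conserve atomic number: 1 + Z = 88 + 0, so Z = 87.
Z = 87 is francium, so the species is ²¹⁶₈₇Fr.

Fr-216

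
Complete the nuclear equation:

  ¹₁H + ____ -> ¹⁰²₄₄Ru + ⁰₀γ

Conserve mass number: 1 + A = 102 + 0, so A = 101.
Conserve atomic number: 1 + Z = 44 + 0, so Z = 43.
Z = 43 is technetium, so the species is ¹⁰¹₄₃Tc.

Tc-101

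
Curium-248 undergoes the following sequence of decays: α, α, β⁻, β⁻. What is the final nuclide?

Pu-240

Start: (A, Z) = (248, 96).
After α: (244, 94).
After α: (240, 92).
After β⁻: (240, 93).
After β⁻: (240, 94).
Z = 94 is plutonium.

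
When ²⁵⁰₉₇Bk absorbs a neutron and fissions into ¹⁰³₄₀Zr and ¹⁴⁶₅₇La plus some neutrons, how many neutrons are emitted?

Conserve mass number: 251 = 103 + 146 + k, so k = 251 − 249 = 2.
Check atomic number: 97 = 40 + 57 + 0 = 97. ✓

2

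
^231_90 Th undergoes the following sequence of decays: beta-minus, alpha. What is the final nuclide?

Start: (A, Z) = (231, 90).
After β⁻: (231, 91).
After α: (227, 89).
Z = 89 is actinium.

Ac-227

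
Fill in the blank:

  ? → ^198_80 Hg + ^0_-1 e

Conserve mass number: A = 198 + 0, so A = 198.
Conserve atomic number: Z = 80 − 1, so Z = 79.
Z = 79 is gold, so the species is ^198_79 Au.

Au-198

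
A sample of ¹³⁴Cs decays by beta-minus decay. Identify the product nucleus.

Ba-134

Beta-minus decay: mass number changes by +0, atomic number by +1.
A: 134 = 134; Z: 55 + 1 = 56.
Z = 56 is barium, so the daughter is ¹³⁴Ba.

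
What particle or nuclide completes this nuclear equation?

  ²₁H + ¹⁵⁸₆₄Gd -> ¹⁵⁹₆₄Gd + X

proton

Conserve mass number: 2 + 158 = 159 + A, so A = 1.
Conserve atomic number: 1 + 64 = 64 + Z, so Z = 1.
A = 1 and Z = 1 is ¹₁H — a proton.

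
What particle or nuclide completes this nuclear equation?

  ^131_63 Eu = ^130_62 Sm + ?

Conserve mass number: 131 = 130 + A, so A = 1.
Conserve atomic number: 63 = 62 + Z, so Z = 1.
A = 1 and Z = 1 is ^1_1 H — a proton.

proton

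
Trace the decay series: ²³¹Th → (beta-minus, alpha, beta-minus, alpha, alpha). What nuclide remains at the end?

Start: (A, Z) = (231, 90).
After β⁻: (231, 91).
After α: (227, 89).
After β⁻: (227, 90).
After α: (223, 88).
After α: (219, 86).
Z = 86 is radon.

Rn-219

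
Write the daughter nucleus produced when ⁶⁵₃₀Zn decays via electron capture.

Cu-65

Electron capture: mass number changes by +0, atomic number by -1.
A: 65 = 65; Z: 30 − 1 = 29.
Z = 29 is copper, so the daughter is ⁶⁵₂₉Cu.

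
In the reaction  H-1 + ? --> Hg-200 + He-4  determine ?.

Conserve mass number: 1 + A = 200 + 4, so A = 203.
Conserve atomic number: 1 + Z = 80 + 2, so Z = 81.
Z = 81 is thallium, so the species is Tl-203.

Tl-203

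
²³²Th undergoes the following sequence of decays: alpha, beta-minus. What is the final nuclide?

Start: (A, Z) = (232, 90).
After α: (228, 88).
After β⁻: (228, 89).
Z = 89 is actinium.

Ac-228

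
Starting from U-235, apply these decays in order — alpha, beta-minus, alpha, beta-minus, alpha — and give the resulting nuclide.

Start: (A, Z) = (235, 92).
After α: (231, 90).
After β⁻: (231, 91).
After α: (227, 89).
After β⁻: (227, 90).
After α: (223, 88).
Z = 88 is radium.

Ra-223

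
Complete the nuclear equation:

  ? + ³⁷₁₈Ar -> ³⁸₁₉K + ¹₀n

deuteron

Conserve mass number: A + 37 = 38 + 1, so A = 2.
Conserve atomic number: Z + 18 = 19 + 0, so Z = 1.
A = 2 and Z = 1 is ²₁H — a deuteron.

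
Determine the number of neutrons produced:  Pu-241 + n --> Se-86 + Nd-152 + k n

4

Conserve mass number: 242 = 86 + 152 + k, so k = 242 − 238 = 4.
Check atomic number: 94 = 34 + 60 + 0 = 94. ✓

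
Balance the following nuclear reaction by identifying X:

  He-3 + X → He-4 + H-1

Conserve mass number: 3 + A = 4 + 1, so A = 2.
Conserve atomic number: 2 + Z = 2 + 1, so Z = 1.
A = 2 and Z = 1 is H-2 — a deuteron.

deuteron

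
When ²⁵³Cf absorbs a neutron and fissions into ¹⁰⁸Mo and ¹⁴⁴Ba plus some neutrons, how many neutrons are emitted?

2

Conserve mass number: 254 = 108 + 144 + k, so k = 254 − 252 = 2.
Check atomic number: 98 = 42 + 56 + 0 = 98. ✓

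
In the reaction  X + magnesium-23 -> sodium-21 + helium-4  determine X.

Conserve mass number: A + 23 = 21 + 4, so A = 2.
Conserve atomic number: Z + 12 = 11 + 2, so Z = 1.
A = 2 and Z = 1 is hydrogen-2 — a deuteron.

deuteron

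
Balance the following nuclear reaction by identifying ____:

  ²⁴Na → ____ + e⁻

Mg-24

Conserve mass number: 24 = A + 0, so A = 24.
Conserve atomic number: 11 = Z − 1, so Z = 12.
Z = 12 is magnesium, so the species is ²⁴Mg.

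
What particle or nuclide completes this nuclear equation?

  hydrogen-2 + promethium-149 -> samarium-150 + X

neutron

Conserve mass number: 2 + 149 = 150 + A, so A = 1.
Conserve atomic number: 1 + 61 = 62 + Z, so Z = 0.
A = 1 and Z = 0 is neutron — a neutron.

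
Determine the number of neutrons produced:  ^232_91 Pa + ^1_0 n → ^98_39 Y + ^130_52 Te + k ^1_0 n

5

Conserve mass number: 233 = 98 + 130 + k, so k = 233 − 228 = 5.
Check atomic number: 91 = 39 + 52 + 0 = 91. ✓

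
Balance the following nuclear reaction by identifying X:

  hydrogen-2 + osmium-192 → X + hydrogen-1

Conserve mass number: 2 + 192 = A + 1, so A = 193.
Conserve atomic number: 1 + 76 = Z + 1, so Z = 76.
Z = 76 is osmium, so the species is osmium-193.

Os-193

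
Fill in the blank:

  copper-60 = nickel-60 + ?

positron

Conserve mass number: 60 = 60 + A, so A = 0.
Conserve atomic number: 29 = 28 + Z, so Z = 1.
A = 0 and Z = 1 is e⁺ — a positron.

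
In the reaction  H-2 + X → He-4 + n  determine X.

Conserve mass number: 2 + A = 4 + 1, so A = 3.
Conserve atomic number: 1 + Z = 2 + 0, so Z = 1.
A = 3 and Z = 1 is H-3 — a triton.

triton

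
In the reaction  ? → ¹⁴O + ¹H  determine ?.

Conserve mass number: A = 14 + 1, so A = 15.
Conserve atomic number: Z = 8 + 1, so Z = 9.
Z = 9 is fluorine, so the species is ¹⁵F.

F-15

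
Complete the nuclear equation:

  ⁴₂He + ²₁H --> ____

Li-6

Conserve mass number: 4 + 2 = A, so A = 6.
Conserve atomic number: 2 + 1 = Z, so Z = 3.
Z = 3 is lithium, so the species is ⁶₃Li.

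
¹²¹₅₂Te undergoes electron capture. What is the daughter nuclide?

Sb-121

Electron capture: mass number changes by +0, atomic number by -1.
A: 121 = 121; Z: 52 − 1 = 51.
Z = 51 is antimony, so the daughter is ¹²¹₅₁Sb.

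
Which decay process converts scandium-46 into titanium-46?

ΔA = 46 − 46 = 0; ΔZ = 22 − 21 = +1.
A is unchanged and Z rises by 1 — a neutron has become a proton (β⁻ decay).

beta-minus decay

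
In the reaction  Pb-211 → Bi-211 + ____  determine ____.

Conserve mass number: 211 = 211 + A, so A = 0.
Conserve atomic number: 82 = 83 + Z, so Z = -1.
A = 0 and Z = -1 is e⁻ — a beta-minus particle.

beta-minus particle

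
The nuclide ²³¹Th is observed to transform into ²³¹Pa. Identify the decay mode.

beta-minus decay

ΔA = 231 − 231 = 0; ΔZ = 91 − 90 = +1.
A is unchanged and Z rises by 1 — a neutron has become a proton (β⁻ decay).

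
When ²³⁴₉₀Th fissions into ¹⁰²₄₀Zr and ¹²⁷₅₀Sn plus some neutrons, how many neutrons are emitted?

5

Conserve mass number: 234 = 102 + 127 + k, so k = 234 − 229 = 5.
Check atomic number: 90 = 40 + 50 + 0 = 90. ✓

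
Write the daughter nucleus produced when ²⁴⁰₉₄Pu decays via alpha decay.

Alpha decay: mass number changes by -4, atomic number by -2.
A: 240 − 4 = 236; Z: 94 − 2 = 92.
Z = 92 is uranium, so the daughter is ²³⁶₉₂U.

U-236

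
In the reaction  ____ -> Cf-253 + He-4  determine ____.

Conserve mass number: A = 253 + 4, so A = 257.
Conserve atomic number: Z = 98 + 2, so Z = 100.
Z = 100 is fermium, so the species is Fm-257.

Fm-257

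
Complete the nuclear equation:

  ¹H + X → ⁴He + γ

triton

Conserve mass number: 1 + A = 4 + 0, so A = 3.
Conserve atomic number: 1 + Z = 2 + 0, so Z = 1.
A = 3 and Z = 1 is ³H — a triton.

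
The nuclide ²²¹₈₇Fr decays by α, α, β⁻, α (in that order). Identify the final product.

Pb-209

Start: (A, Z) = (221, 87).
After α: (217, 85).
After α: (213, 83).
After β⁻: (213, 84).
After α: (209, 82).
Z = 82 is lead.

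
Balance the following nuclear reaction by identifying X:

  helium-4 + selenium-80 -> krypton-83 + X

Conserve mass number: 4 + 80 = 83 + A, so A = 1.
Conserve atomic number: 2 + 34 = 36 + Z, so Z = 0.
A = 1 and Z = 0 is neutron — a neutron.

neutron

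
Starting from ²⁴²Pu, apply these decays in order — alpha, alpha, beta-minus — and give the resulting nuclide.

Start: (A, Z) = (242, 94).
After α: (238, 92).
After α: (234, 90).
After β⁻: (234, 91).
Z = 91 is protactinium.

Pa-234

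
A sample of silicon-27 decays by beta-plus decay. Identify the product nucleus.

Al-27

Beta-plus decay: mass number changes by +0, atomic number by -1.
A: 27 = 27; Z: 14 − 1 = 13.
Z = 13 is aluminium, so the daughter is aluminium-27.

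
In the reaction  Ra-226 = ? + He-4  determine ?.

Conserve mass number: 226 = A + 4, so A = 222.
Conserve atomic number: 88 = Z + 2, so Z = 86.
Z = 86 is radon, so the species is Rn-222.

Rn-222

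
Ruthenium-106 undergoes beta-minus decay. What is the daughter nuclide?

Rh-106

Beta-minus decay: mass number changes by +0, atomic number by +1.
A: 106 = 106; Z: 44 + 1 = 45.
Z = 45 is rhodium, so the daughter is rhodium-106.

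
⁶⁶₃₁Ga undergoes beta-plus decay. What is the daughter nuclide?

Zn-66

Beta-plus decay: mass number changes by +0, atomic number by -1.
A: 66 = 66; Z: 31 − 1 = 30.
Z = 30 is zinc, so the daughter is ⁶⁶₃₀Zn.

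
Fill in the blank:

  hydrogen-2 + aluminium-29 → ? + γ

Si-31

Conserve mass number: 2 + 29 = A + 0, so A = 31.
Conserve atomic number: 1 + 13 = Z + 0, so Z = 14.
Z = 14 is silicon, so the species is silicon-31.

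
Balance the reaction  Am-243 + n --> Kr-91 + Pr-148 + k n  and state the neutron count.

5

Conserve mass number: 244 = 91 + 148 + k, so k = 244 − 239 = 5.
Check atomic number: 95 = 36 + 59 + 0 = 95. ✓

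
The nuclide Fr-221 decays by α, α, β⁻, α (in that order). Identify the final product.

Pb-209

Start: (A, Z) = (221, 87).
After α: (217, 85).
After α: (213, 83).
After β⁻: (213, 84).
After α: (209, 82).
Z = 82 is lead.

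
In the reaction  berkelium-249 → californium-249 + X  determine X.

beta-minus particle

Conserve mass number: 249 = 249 + A, so A = 0.
Conserve atomic number: 97 = 98 + Z, so Z = -1.
A = 0 and Z = -1 is e⁻ — a beta-minus particle.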